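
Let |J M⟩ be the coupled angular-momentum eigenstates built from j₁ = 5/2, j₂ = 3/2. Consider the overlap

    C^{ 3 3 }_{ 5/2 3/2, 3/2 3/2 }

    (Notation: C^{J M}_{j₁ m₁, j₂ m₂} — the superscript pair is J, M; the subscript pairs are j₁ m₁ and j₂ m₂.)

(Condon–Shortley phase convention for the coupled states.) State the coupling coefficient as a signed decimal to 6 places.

-0.612372

j₁+j₂−J=1  J+j₁−j₂=4  J−j₁+j₂=2  j₁+j₂+J+1=8
(j₁±m₁, j₂±m₂, J±M) = (4,1,3,0,6,0)
P² = 864
sum k=1..1:
  [1] −1/48 = -1/48
S = -1/48
C² = P²·S² = 3/8 ; C = -0.612372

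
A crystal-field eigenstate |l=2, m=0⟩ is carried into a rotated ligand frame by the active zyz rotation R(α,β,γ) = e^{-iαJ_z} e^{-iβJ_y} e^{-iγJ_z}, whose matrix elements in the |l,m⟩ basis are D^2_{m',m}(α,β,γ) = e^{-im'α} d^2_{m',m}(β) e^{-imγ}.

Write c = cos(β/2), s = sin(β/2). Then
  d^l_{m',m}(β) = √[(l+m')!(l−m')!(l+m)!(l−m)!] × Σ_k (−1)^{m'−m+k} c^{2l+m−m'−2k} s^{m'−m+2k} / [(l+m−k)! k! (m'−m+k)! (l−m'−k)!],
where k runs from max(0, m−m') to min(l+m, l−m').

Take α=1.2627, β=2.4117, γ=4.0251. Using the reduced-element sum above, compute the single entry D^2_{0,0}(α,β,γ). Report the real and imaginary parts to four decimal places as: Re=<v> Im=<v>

Split into d^2_{0,0}(β=2.4117) × two z-phases.
c=cos(2.411700/2)=0.356899, s=sin(2.411700/2)=0.934143; N=√[2·2·2·2]=4.000000
The bounds max(0,m−m')=0 and min(l+m,l−m')=2 give 3 terms
  k=0: (−1)^0·4.0000/(4)·0.3569^4·0.9341^0 = +0.016225
  k=1: (−1)^1·4.0000/(1)·0.3569^2·0.9341^2 = -0.444608
  k=2: (−1)^2·4.0000/(4)·0.3569^0·0.9341^4 = +0.761471
d^2_{0,0}(2.4117) = +0.016225 -0.444608 +0.761471 = +0.333087
Attach z-rotation phases: D = e^{-i(0)(1.2627)}·(+0.333087)·e^{-i(0)(4.0251)} = +0.333087+0.000000i

Re=0.3331 Im=0.0000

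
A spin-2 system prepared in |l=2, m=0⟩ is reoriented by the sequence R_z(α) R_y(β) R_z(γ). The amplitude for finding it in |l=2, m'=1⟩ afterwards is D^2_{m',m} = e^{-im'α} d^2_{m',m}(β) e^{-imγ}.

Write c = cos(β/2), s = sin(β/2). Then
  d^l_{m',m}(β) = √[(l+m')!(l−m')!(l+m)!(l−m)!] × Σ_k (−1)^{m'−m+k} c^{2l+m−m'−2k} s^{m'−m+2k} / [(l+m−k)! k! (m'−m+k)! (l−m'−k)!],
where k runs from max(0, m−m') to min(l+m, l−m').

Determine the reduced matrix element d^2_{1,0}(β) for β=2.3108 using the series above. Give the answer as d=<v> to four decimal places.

d^2_{1,0}(β=2.3108) via the finite sum:
With c≡cos(β/2)=0.403553 and s≡sin(β/2)=0.914956, N=[6·1·2·2]^{1/2}=4.898979
Admissible k: 0..1 (factorial args all ≥0)
  k=0: (−1)^1·4.8990/(2)·0.4036^3·0.9150^1 = -0.147291
  k=1: (−1)^2·4.8990/(2)·0.4036^1·0.9150^3 = +0.757141
d^2_{1,0}(2.3108) = -0.147291 +0.757141 = +0.609850

d=0.6099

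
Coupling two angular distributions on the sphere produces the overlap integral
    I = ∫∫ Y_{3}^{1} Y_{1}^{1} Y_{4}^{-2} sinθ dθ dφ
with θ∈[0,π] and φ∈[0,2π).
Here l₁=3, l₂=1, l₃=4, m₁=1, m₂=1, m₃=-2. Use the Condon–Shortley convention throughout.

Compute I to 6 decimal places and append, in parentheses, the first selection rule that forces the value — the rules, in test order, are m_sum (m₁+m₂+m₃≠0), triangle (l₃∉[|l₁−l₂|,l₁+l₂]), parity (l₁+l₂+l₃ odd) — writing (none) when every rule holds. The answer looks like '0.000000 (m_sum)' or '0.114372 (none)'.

0.238414 (none)

Checks pass: Σm=0; 8 even; l₃=4∈[2,4].
(2·3+1)(2·1+1)(2·4+1) = 189
Δ: 0! 6! 2! / 9! → 1/252
sum: t=0:+1/36 = 1/36
3j²(3 1 4; 0 0 0) = Δ·Π!·Σ² = 4/63  (sign +1)
sum: t=0:+1/96 = 1/96
3j²(3 1 4; 1 1 -2) = Δ·Π!·Σ² = 5/84  (sign +1)
combine: 4πI² = 189·4/63·5/84 = 5/7
take √, sign +1: I = 0.23841361
No selection rule forces the value: the integral is nonzero (none).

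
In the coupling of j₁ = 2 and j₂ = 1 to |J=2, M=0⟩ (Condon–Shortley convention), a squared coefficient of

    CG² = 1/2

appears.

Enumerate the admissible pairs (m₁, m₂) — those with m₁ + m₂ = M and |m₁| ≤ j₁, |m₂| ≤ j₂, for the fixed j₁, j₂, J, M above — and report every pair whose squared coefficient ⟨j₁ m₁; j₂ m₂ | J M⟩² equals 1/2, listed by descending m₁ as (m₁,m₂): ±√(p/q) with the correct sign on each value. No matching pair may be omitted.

Admissible pairs with m₁+m₂ = M = 0: (-1,1), (0,0), (1,-1)
  (m₁,m₂)=(1,-1): CG² = 1/2, CG = +√(1/2)   ← matches the target
  (m₁,m₂)=(0,0): CG² = 0/1, CG = 0
  (m₁,m₂)=(-1,1): CG² = 1/2, CG = −√(1/2)   ← matches the target
Pairs with CG² = 1/2: (1,-1): +√(1/2); (-1,1): −√(1/2)

(1,-1): +√(1/2); (-1,1): −√(1/2)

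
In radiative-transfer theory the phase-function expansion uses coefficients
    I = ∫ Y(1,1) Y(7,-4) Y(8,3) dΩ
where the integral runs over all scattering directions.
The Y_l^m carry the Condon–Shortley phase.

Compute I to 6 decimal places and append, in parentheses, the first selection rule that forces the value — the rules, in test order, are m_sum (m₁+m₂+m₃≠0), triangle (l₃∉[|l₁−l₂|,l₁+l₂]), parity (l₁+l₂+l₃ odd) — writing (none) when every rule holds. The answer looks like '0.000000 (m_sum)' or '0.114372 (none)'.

m-sum 0 ✓  L=16 even ✓  6≤8≤8 ✓
Π(2lᵢ+1) = 3×15×17 = 765
triangle coeff Δ(1,7,8) = 1/2040
Σ_t [0,0]: t=0:+1/25401600 = 1/25401600
(3j)²=8/255 [(1 7 8; 0 0 0)], sign=+1
Σ_t [0,0]: t=0:+1/479001600 = 1/479001600
(3j)²=1/204 [(1 7 8; 1 -4 3)], sign=-1
⇒ 4πI² = 2/17
I = (-1)√(2/17/(4π)) = -0.09675772
No selection rule forces the value: the integral is nonzero (none).

-0.096758 (none)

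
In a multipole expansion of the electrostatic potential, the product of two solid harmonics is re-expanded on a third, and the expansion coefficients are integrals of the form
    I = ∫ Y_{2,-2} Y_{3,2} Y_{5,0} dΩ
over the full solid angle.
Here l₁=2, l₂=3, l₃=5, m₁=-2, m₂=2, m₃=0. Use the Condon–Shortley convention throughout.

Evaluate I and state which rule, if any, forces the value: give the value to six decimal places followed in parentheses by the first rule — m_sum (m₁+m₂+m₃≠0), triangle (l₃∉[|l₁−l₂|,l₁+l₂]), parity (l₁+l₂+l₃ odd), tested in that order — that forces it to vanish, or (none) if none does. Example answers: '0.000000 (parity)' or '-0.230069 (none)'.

0.053579 (none)

Checks pass: Σm=0; 10 even; l₃=5∈[1,5].
(2·2+1)(2·3+1)(2·5+1) = 385
Δ: 0! 4! 6! / 11! → 1/2310
sum: t=0:+1/144 = 1/144
3j²(2 3 5; 0 0 0) = Δ·Π!·Σ² = 10/231  (sign -1)
sum: t=0:+1/2880 = 1/2880
3j²(2 3 5; -2 2 0) = Δ·Π!·Σ² = 1/462  (sign -1)
combine: 4πI² = 385·10/231·1/462 = 25/693
take √, sign +1: I = 0.05357948
No selection rule forces the value: the integral is nonzero (none).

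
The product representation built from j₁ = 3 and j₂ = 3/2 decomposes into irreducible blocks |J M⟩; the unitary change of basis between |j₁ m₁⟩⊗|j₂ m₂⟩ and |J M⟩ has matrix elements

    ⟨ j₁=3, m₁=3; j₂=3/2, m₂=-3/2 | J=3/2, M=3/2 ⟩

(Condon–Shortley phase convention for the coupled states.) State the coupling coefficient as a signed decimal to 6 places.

√[4·3!3!0!/7! · 6!0!0!3!3!0!] = √(5184/7)
  +(−1)^0/∏(0,3,0,0,3,0)! = 1/36  (running 1/36)
⟨..|..⟩ = √(5184/7)·(1/36) = +0.755929

+√(4/7) ≈ +0.755929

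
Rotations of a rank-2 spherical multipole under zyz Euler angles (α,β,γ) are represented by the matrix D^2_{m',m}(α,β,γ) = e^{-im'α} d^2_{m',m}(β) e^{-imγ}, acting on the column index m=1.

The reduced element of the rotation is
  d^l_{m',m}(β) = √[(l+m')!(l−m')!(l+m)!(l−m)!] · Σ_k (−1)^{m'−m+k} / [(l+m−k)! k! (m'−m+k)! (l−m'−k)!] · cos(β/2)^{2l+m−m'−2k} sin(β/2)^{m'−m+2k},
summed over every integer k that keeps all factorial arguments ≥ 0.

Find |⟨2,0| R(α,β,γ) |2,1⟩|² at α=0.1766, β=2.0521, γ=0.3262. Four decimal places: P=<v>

P=0.2526

D^2_{0,1}(0.1766,2.0521,0.3262) = e^{-i·0·0.1766}·d^2_{0,1}(2.0521)·e^{-i·1·0.3262}. Compute d first:
c=cos(2.052100/2)=0.518201, s=sin(2.052100/2)=0.855259; N=√[2·2·6·1]=4.898979
k∈{1,2} keeps every argument non-negative
  k=1: (−1)^0·4.8990/(2)·0.5182^3·0.8553^1 = +0.291520
  k=2: (−1)^1·4.8990/(2)·0.5182^1·0.8553^3 = -0.794084
d^2_{0,1}(2.0521) = +0.291520 -0.794084 = -0.502564
|D^2_{0,1}|² = |d^2_{0,1}(β)|² = (-0.502564)² = 0.252571 (the z-rotation phases have unit modulus)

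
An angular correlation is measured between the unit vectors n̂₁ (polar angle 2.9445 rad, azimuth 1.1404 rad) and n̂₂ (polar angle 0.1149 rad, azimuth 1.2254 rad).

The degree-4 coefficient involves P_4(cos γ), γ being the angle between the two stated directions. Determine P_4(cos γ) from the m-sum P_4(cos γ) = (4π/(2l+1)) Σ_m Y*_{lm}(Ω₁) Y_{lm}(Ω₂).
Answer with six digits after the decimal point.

Expand P_4 via completeness: Σ_{m} conj(Y_{4,m}) at Ω₁ times Y_{4,m} at Ω₂ —
  term(m=-4) = +0.000000-0.000000i   from Y*(Ω₁)=-0.000098-0.000643i, Y(Ω₂)=+0.000014+0.000075i
  term(m=-3) = -0.000017+0.000004i   from Y*(Ω₁)=+0.008859+0.002544i, Y(Ω₂)=-0.001612+0.000955i
  term(m=-2) = +0.001882-0.000323i   from Y*(Ω₁)=-0.047924+0.055755i, Y(Ω₂)=-0.020022-0.016551i
  term(m=-1) = -0.071124+0.006060i   from Y*(Ω₁)=-0.141441-0.308083i, Y(Ω₂)=+0.071291-0.198129i
  term(m=+0) = +0.545585+0.000000i   from Y*(Ω₁)=+0.689474-0.000000i, Y(Ω₂)=+0.791306+0.000000i
  term(m=+1) = -0.071124-0.006060i   from Y*(Ω₁)=+0.141441-0.308083i, Y(Ω₂)=-0.071291-0.198129i
  term(m=+2) = +0.001882+0.000323i   from Y*(Ω₁)=-0.047924-0.055755i, Y(Ω₂)=-0.020022+0.016551i
  term(m=+3) = -0.000017-0.000004i   from Y*(Ω₁)=-0.008859+0.002544i, Y(Ω₂)=+0.001612+0.000955i
  term(m=+4) = +0.000000+0.000000i   from Y*(Ω₁)=-0.000098+0.000643i, Y(Ω₂)=+0.000014-0.000075i
Accumulated sum +0.407069+0.000000i; after 4π/(2l+1) scaling, +0.568375+0.000000i ⇒ P_4 = 0.568375

0.568375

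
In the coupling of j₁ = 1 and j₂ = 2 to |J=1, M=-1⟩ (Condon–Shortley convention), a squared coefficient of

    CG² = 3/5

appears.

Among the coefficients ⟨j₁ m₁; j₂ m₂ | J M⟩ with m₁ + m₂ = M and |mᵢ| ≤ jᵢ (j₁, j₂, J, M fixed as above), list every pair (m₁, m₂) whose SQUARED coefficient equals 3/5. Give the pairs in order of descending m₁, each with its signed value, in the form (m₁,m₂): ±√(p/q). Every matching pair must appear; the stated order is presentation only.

Admissible pairs with m₁+m₂ = M = -1: (-1,0), (0,-1), (1,-2)
  (m₁,m₂)=(1,-2): CG² = 3/5, CG = +√(3/5)   ← matches the target
  (m₁,m₂)=(0,-1): CG² = 3/10, CG = −√(3/10)
  (m₁,m₂)=(-1,0): CG² = 1/10, CG = +√(1/10)
Pairs with CG² = 3/5: (1,-2): +√(3/5)

(1,-2): +√(3/5)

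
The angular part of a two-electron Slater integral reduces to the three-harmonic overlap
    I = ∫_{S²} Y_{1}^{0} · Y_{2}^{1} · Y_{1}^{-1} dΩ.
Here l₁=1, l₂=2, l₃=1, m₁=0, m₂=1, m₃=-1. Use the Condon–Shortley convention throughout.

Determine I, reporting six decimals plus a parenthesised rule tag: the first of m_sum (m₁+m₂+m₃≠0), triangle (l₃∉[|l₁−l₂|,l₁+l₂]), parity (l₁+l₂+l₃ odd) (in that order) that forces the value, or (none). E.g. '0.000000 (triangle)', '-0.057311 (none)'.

-0.218510 (none)

Checks pass: Σm=0; 4 even; l₃=1∈[1,3].
(2·1+1)(2·2+1)(2·1+1) = 45
Δ: 2! 0! 2! / 5! → 1/30
sum: t=1:−1/1 = -1/1
3j²(1 2 1; 0 0 0) = Δ·Π!·Σ² = 2/15  (sign +1)
sum: t=1:−1/2 = -1/2
3j²(1 2 1; 0 1 -1) = Δ·Π!·Σ² = 1/10  (sign -1)
combine: 4πI² = 45·2/15·1/10 = 3/5
take √, sign -1: I = -0.21850969
No selection rule forces the value: the integral is nonzero (none).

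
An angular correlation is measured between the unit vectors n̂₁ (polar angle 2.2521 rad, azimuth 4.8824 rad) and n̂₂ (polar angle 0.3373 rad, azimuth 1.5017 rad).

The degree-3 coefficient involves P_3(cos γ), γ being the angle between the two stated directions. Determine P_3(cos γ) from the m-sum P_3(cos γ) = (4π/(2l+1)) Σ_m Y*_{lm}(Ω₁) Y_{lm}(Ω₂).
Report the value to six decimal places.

-0.237271

Addition theorem: P_3(cos γ) = (4π/7) Σ_m Y*_{lm}(Ω₁) Y_{lm}(Ω₂), m = −3…3:
  [-3]  conj(Y_{3,-3})(Ω₁) = (-0.095460, 0.170646) ; Y_{3,-3}(Ω₂) = (-0.003112, 0.014799) ; Δ = (-0.002228, -0.001944)
  [-2]  conj(Y_{3,-2})(Ω₁) = (0.366110, 0.129516) ; Y_{3,-2}(Ω₂) = (-0.104615, -0.014550) ; Δ = (-0.036416, -0.018876)
  [-1]  conj(Y_{3,-1})(Ω₁) = (0.041763, -0.243275) ; Y_{3,-1}(Ω₂) = (0.025493, -0.368364) ; Δ = (-0.088549, -0.021586)
  [+0]  conj(Y_{3,0})(Ω₁) = (0.238959, -0.000000) ; Y_{3,0}(Ω₂) = (0.511458, 0.000000) ; Δ = (0.122217, 0.000000)
  [+1]  conj(Y_{3,1})(Ω₁) = (-0.041763, -0.243275) ; Y_{3,1}(Ω₂) = (-0.025493, -0.368364) ; Δ = (-0.088549, 0.021586)
  [+2]  conj(Y_{3,2})(Ω₁) = (0.366110, -0.129516) ; Y_{3,2}(Ω₂) = (-0.104615, 0.014550) ; Δ = (-0.036416, 0.018876)
  [+3]  conj(Y_{3,3})(Ω₁) = (0.095460, 0.170646) ; Y_{3,3}(Ω₂) = (0.003112, 0.014799) ; Δ = (-0.002228, 0.001944)
Accumulated sum (-0.132170, 0.000000); after 4π/(2l+1) scaling, (-0.237271, 0.000000) ⇒ P_3 = -0.237271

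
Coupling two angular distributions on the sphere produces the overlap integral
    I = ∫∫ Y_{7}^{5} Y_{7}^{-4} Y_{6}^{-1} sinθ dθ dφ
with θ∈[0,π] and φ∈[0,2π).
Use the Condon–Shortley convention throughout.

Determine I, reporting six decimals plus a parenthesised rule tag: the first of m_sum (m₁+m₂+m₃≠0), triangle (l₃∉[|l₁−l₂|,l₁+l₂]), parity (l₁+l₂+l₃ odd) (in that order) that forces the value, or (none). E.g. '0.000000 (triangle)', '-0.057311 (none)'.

0.117735 (none)

Checks pass: Σm=0; 20 even; l₃=6∈[0,14].
(2·7+1)(2·7+1)(2·6+1) = 2925
Δ: 8! 6! 6! / 21! → 1/2444321880
sum: t=1:−1/2612736000 t=2:+1/20736000 t=3:−1/1658880 t=4:+1/746496 t=5:−1/1658880 t=6:+1/20736000 t=7:−1/2612736000 = 1/4354560
3j²(7 7 6; 0 0 0) = Δ·Π!·Σ² = 1000/138567  (sign +1)
sum: t=0:+1/69672960 t=1:−1/29030400 t=2:+1/124416000 = -1/82944000
3j²(7 7 6; 5 -4 -1) = Δ·Π!·Σ² = 693/83980  (sign +1)
combine: 4πI² = 2925·1000/138567·693/83980 = 236250/1356277
take √, sign +1: I = 0.11773532
No selection rule forces the value: the integral is nonzero (none).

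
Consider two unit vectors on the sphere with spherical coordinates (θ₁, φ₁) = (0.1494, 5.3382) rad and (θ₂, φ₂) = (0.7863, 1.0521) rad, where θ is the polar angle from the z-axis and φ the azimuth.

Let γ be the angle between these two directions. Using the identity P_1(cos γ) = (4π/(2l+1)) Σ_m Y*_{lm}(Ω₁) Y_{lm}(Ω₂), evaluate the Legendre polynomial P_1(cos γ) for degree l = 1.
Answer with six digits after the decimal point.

Term-by-term m-sum for l=1 (normalisation 4π/3 = 4.188790):
  m=-1: Y*=(0.030122, -0.041679)  Y=(0.121221, -0.212359)  product (-0.005199, -0.011449)
  m=+0: Y*=(0.483160, -0.000000)  Y=(0.345182, 0.000000)  product (0.166778, 0.000000)
  m=+1: Y*=(-0.030122, -0.041679)  Y=(-0.121221, -0.212359)  product (-0.005199, 0.011449)
Accumulated sum (0.156379, 0.000000); after 4π/(2l+1) scaling, (0.655040, 0.000000) ⇒ P_1 = 0.655040

0.655040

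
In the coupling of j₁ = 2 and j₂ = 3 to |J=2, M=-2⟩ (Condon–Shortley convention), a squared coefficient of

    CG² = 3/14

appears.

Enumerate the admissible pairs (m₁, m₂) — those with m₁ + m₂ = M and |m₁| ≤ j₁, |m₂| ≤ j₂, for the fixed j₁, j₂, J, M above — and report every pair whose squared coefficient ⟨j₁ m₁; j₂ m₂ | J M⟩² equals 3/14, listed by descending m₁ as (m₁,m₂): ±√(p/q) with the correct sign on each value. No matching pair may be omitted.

Admissible pairs with m₁+m₂ = M = -2: (-2,0), (-1,-1), (0,-2), (1,-3)
  (m₁,m₂)=(1,-3): CG² = 5/14, CG = +√(5/14)
  (m₁,m₂)=(0,-2): CG² = 5/14, CG = −√(5/14)
  (m₁,m₂)=(-1,-1): CG² = 3/14, CG = +√(3/14)   ← matches the target
  (m₁,m₂)=(-2,0): CG² = 1/14, CG = −√(1/14)
Pairs with CG² = 3/14: (-1,-1): +√(3/14)

(-1,-1): +√(3/14)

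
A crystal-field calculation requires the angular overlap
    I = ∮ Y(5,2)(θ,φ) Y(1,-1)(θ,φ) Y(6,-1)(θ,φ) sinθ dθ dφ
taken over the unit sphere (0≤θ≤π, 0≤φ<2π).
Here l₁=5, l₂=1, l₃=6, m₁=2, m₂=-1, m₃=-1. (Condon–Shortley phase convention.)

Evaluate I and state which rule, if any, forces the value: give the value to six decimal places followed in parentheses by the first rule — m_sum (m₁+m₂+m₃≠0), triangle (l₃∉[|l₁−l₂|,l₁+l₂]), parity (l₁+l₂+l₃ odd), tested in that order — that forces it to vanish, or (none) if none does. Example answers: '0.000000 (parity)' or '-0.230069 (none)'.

m-sum 0 ✓  L=12 even ✓  4≤6≤6 ✓
Π(2lᵢ+1) = 11×3×13 = 429
triangle coeff Δ(5,1,6) = 1/858
Σ_t [0,0]: t=0:+1/14400 = 1/14400
(3j)²=6/143 [(5 1 6; 0 0 0)], sign=+1
Σ_t [0,0]: t=0:+1/60480 = 1/60480
(3j)²=5/429 [(5 1 6; 2 -1 -1)], sign=-1
⇒ 4πI² = 30/143
I = (-1)√(30/143/(4π)) = -0.12920749
No selection rule forces the value: the integral is nonzero (none).

-0.129207 (none)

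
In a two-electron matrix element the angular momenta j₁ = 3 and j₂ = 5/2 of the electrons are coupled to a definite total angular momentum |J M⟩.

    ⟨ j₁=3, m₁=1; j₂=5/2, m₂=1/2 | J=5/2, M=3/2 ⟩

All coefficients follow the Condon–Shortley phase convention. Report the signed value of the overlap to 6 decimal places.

-0.169031

√[6·3!3!2!/9! · 4!2!3!2!4!1!] = √(576/35)
  +(−1)^1/∏(1,2,1,2,2,0)! = -1/8  (running -1/8)
  +(−1)^2/∏(2,1,0,1,3,1)! = 1/12  (running -1/24)
⟨..|..⟩ = √(576/35)·(-1/24) = -0.169031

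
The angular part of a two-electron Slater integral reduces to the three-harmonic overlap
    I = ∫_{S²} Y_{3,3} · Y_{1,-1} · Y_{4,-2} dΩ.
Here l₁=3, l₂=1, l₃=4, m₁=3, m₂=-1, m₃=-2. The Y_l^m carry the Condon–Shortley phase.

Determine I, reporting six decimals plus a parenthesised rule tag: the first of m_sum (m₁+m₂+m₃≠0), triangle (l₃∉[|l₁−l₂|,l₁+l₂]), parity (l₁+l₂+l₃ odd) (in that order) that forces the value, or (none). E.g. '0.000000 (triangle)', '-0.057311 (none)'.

0.061558 (none)

Rules hold: Σm=0, L=8 even, 2≤4≤4.
N = 7·3·9 = 189
Δ = 0!·6!·2!/9! = 1/252
Racah Σ t=0..0: t=0:+1/36 = 1/36
⇒ 3j(3 1 4; 0 0 0)² = 4/63, sgn +1
Racah Σ t=0..0: t=0:+1/1440 = 1/1440
⇒ 3j(3 1 4; 3 -1 -2)² = 1/252, sgn +1
4πI² = N·(3j₀)²·(3jₘ)² = 1/21
I = +1·√(0.047619/4π) = 0.06155813
No selection rule forces the value: the integral is nonzero (none).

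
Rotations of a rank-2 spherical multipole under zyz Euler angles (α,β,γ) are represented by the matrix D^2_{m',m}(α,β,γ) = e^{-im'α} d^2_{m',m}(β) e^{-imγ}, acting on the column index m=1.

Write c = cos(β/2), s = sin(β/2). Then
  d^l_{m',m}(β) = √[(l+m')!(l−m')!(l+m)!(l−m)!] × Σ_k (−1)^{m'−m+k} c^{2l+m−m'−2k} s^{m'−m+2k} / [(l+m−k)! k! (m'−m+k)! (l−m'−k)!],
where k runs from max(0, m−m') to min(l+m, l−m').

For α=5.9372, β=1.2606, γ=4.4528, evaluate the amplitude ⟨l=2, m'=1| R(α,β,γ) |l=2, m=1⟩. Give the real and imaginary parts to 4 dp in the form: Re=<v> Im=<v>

Re=0.1447 Im=-0.2090

Split into d^2_{1,1}(β=1.2606) × two z-phases.
c=cos(1.260600/2)=0.807851, s=sin(1.260600/2)=0.589387; N=√[6·1·6·1]=6.000000
k∈{0,1} keeps every argument non-negative
  k=0: (−1)^0·6.0000/(6)·0.8079^4·0.5894^0 = +0.425917
  k=1: (−1)^1·6.0000/(2)·0.8079^2·0.5894^2 = -0.680119
d^2_{1,1}(1.2606) = +0.425917 -0.680119 = -0.254202
Phases: e^{-i·(1)·5.9372}=+0.940742+0.339124i, e^{-i·(1)·4.4528}=-0.256683+0.966496i ⇒ D=+0.144701-0.208999i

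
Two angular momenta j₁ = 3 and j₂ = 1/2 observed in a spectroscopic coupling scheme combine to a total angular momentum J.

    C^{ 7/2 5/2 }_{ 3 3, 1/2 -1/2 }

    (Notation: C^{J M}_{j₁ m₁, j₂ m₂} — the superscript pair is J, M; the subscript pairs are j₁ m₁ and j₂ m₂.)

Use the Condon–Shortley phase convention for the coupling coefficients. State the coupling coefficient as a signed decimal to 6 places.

triangle: 0!·6!·1!/8! = 720/40320
(j±m)!: 6!·0!·0!·1!·6!·1! = 518400
prefactor² = (2J+1)·Δ·N² = 518400/7
  k=0: +1/(0!·0!·0!·0!·6!·1!) = 1/720
Σ = 1/720  ⇒  CG² = 518400/7·(1/720)² = 1/7
CG = +√(1/7) = +0.377964

+0.377964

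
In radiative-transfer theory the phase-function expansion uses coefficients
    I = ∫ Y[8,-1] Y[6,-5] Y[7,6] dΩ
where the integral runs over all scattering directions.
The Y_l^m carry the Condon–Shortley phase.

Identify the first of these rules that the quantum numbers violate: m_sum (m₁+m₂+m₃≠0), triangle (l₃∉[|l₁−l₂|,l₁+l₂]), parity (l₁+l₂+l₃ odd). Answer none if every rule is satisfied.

azimuthal sum: -1 − 5 + 6 = 0  ✓
2 ≤ 7 ≤ 14 (triangle on l)  ✓
L = 8 + 6 + 7 = 21 (odd)  ✗

parity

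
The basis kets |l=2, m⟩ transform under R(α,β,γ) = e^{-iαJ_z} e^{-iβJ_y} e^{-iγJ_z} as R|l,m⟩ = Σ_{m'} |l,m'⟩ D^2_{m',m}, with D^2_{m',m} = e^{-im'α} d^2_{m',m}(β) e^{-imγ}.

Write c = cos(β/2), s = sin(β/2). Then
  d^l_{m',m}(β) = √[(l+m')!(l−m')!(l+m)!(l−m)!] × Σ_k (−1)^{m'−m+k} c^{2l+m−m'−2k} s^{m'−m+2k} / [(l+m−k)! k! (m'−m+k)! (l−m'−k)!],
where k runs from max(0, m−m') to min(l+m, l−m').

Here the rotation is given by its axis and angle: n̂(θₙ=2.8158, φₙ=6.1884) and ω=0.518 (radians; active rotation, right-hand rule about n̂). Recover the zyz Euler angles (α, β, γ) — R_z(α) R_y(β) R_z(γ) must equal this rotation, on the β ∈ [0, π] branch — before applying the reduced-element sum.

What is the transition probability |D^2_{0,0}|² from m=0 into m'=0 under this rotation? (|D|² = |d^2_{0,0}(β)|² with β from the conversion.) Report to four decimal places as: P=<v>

P=0.9215

Axis–angle → zyz. n̂ = (sinθₙcosφₙ, sinθₙsinφₙ, cosθₙ) = (+0.318623, -0.030292, -0.947397), ω = 0.5180.
R = I cosω + sinω [n̂]ₓ + (1−cosω) n̂n̂ᵀ gives
  R = [+0.882130, +0.467831, -0.054600; -0.470364, +0.868932, -0.153999; -0.024602, +0.161529, +0.986561]
β = atan2(√(R₁₃²+R₂₃²), R₃₃) = 0.164128; α = atan2(R₂₃, R₁₃) mod 2π = 4.371671; γ = atan2(R₃₂, −R₃₁) mod 2π = 1.419649
D^2_{0,0}(4.3717,0.1641,1.4196) = e^{-i·0·4.3717}·d^2_{0,0}(0.1641)·e^{-i·0·1.4196}. Compute d first:
Half-angle: c=0.996635, s=0.081972. N=√(2·2·2·2)=4.000000
The bounds max(0,m−m')=0 and min(l+m,l−m')=2 give 3 terms
  k=0: (−1)^0·4.0000/(4)·0.9966^4·0.0820^0 = +0.986606
  k=1: (−1)^1·4.0000/(1)·0.9966^2·0.0820^2 = -0.026697
  k=2: (−1)^2·4.0000/(4)·0.9966^0·0.0820^4 = +0.000045
d^2_{0,0}(0.1641) = +0.986606 -0.026697 +0.000045 = +0.959955
|D^2_{0,0}|² = |d^2_{0,0}(β)|² = (+0.959955)² = 0.921513 (the z-rotation phases have unit modulus)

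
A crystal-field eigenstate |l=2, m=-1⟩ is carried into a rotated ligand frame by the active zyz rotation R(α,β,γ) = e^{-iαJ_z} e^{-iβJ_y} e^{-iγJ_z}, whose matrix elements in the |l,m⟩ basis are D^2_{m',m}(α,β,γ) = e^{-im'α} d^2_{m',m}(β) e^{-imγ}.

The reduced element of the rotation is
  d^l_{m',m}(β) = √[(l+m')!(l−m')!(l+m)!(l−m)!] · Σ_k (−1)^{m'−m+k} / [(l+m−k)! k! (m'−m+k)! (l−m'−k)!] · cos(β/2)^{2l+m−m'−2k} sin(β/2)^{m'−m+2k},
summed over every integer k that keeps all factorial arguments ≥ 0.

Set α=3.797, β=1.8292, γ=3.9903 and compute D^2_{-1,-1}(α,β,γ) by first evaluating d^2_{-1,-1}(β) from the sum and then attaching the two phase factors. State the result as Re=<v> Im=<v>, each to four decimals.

First d^2_{-1,-1}(β=1.8292), then the phase factors e^{-i(-1)α} and e^{-i(-1)γ}:
Half-angle: c=0.610108, s=0.792319. N=√(1·6·1·6)=6.000000
k∈{0,1} keeps every argument non-negative
  k=0: (−1)^0·6.0000/(6)·0.6101^4·0.7923^0 = +0.138556
  k=1: (−1)^1·6.0000/(2)·0.6101^2·0.7923^2 = -0.701025
d^2_{-1,-1}(1.8292) = +0.138556 -0.701025 = -0.562469
D = (-0.792800-0.609482i)·(-0.562469)·(-0.660954-0.750427i) = -0.037479-0.561219i

Re=-0.0375 Im=-0.5612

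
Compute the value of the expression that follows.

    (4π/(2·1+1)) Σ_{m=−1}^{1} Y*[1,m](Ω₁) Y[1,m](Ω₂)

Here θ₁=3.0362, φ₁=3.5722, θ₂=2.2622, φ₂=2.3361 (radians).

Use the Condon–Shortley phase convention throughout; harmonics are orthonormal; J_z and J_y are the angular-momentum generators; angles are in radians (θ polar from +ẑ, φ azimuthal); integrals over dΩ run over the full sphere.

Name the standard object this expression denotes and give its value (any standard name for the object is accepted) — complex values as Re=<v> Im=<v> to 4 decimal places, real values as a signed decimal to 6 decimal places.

This sum is the spherical-harmonic addition theorem: it equals the Legendre polynomial P_l(cos γ) of the angle γ between the two directions.
Term-by-term m-sum for l=1 (normalisation 4π/3 = 4.188790):
  m=-1: (-0.033027-0.015171i) × (-0.184378-0.191941i) = +0.003178+0.009137i  (running Σ = +0.003178+0.009137i)
  m=0: (-0.485891-0.000000i) × (-0.311542+0.000000i) = +0.151376+0.000000i  (running Σ = +0.154553+0.009137i)
  m=1: (+0.033027-0.015171i) × (+0.184378-0.191941i) = +0.003178-0.009137i  (running Σ = +0.157731+0.000000i)
Total Σ_m = +0.157731+0.000000i. Multiply by 4.188790: +0.660701+0.000000i. P_1(cos γ) = 0.660701

Legendre polynomial (addition theorem), +0.660701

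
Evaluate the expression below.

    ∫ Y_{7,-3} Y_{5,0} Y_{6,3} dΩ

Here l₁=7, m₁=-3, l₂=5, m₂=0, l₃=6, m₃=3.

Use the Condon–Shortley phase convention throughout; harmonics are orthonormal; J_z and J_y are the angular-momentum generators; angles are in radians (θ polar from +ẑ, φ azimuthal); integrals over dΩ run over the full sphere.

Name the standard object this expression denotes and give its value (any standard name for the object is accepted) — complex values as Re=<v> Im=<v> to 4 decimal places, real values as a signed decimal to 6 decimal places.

This is a Gaunt coefficient — the integral of a triple product of spherical harmonics over the sphere.
Checks pass: Σm=0; 18 even; l₃=6∈[2,12].
(2·7+1)(2·5+1)(2·6+1) = 2145
Δ: 6! 8! 4! / 19! → 1/174594420
sum: t=1:−1/4147200 t=2:+1/207360 t=3:−1/82944 t=4:+1/207360 t=5:−1/4147200 = -1/345600
3j²(7 5 6; 0 0 0) = Δ·Π!·Σ² = 420/46189  (sign -1)
sum: t=2:+1/11612160 t=3:−1/725760 t=4:+1/414720 t=5:−1/2073600 = 37/58060800
3j²(7 5 6; -3 0 3) = Δ·Π!·Σ² = 4107/646646  (sign -1)
combine: 4πI² = 2145·420/46189·4107/646646 = 1848150/14919047
take √, sign +1: I = 0.09928717

Gaunt coefficient, +0.099287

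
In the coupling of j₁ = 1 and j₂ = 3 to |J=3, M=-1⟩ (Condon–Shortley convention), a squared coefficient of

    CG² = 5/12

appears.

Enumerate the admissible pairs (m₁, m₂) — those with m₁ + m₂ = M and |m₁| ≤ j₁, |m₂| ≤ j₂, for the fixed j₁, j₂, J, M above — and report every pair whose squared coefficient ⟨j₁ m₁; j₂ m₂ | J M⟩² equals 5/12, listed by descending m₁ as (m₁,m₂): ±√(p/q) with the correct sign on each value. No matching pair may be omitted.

(1,-2): +√(5/12)

Admissible pairs with m₁+m₂ = M = -1: (-1,0), (0,-1), (1,-2)
  (m₁,m₂)=(1,-2): CG² = 5/12, CG = +√(5/12)   ← matches the target
  (m₁,m₂)=(0,-1): CG² = 1/12, CG = +√(1/12)
  (m₁,m₂)=(-1,0): CG² = 1/2, CG = −√(1/2)
Pairs with CG² = 5/12: (1,-2): +√(5/12)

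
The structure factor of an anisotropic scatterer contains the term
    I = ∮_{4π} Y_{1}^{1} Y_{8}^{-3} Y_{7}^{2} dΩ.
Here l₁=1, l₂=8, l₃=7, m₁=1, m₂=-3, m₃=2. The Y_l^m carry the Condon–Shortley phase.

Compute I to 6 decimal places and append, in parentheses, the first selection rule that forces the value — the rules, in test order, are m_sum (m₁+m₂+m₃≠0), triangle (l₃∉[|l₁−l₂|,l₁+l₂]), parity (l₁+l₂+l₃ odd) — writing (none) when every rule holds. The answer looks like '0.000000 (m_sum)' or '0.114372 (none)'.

-0.226917 (none)

m-sum 0 ✓  L=16 even ✓  7≤7≤9 ✓
Π(2lᵢ+1) = 3×17×15 = 765
triangle coeff Δ(1,8,7) = 1/2040
Σ_t [1,1]: t=1:−1/25401600 = -1/25401600
(3j)²=8/255 [(1 8 7; 0 0 0)], sign=+1
Σ_t [0,0]: t=0:+1/87091200 = 1/87091200
(3j)²=11/408 [(1 8 7; 1 -3 2)], sign=-1
⇒ 4πI² = 11/17
I = (-1)√(11/17/(4π)) = -0.22691696
No selection rule forces the value: the integral is nonzero (none).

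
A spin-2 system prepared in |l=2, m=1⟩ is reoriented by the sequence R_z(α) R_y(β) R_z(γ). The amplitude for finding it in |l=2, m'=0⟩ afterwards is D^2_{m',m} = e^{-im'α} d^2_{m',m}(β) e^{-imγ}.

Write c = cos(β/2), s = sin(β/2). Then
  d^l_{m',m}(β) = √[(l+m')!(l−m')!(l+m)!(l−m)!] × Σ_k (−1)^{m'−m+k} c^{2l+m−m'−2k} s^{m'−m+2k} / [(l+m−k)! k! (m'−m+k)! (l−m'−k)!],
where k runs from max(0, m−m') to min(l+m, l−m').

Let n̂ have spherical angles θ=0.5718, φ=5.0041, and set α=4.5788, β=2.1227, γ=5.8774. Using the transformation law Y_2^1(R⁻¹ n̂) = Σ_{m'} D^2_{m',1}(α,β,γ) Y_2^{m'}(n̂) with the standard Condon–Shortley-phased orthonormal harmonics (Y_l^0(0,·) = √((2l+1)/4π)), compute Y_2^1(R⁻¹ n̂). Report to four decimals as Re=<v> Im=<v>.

Need the full column D^2_{m',1} for m'=−2..2 at α=4.5788, β=2.1227, γ=5.8774.
cos(β/2)=0.487694, sin(β/2)=0.873015
d^2_{-2,1}: single k=3 term ⇒ +0.648996;  D = -0.642772-0.089668i
d^2_{-1,1}: k∈[2..3] ⇒ +0.543825 -0.580880 = -0.037055;  D = -0.009962+0.035690i
d^2_{0,1}: k∈[1..2] ⇒ +0.248050 -0.794854 = -0.546804;  D = -0.502400-0.215846i
d^2_{1,1}: k∈[0..1] ⇒ +0.056570 -0.543825 = -0.487254;  D = +0.250254-0.418079i
d^2_{2,1}: single k=0 term ⇒ -0.202532;  D = +0.158376+0.126239i
Y_2^{m'}(θ=0.5718,φ=5.0041) and Σ D·Y over m':
  (-0.6428-0.0897i)·(-0.0944+0.0623i)  (-0.0100+0.0357i)·(+0.1011+0.3367i)  (-0.5024-0.2158i)·(+0.3537+0.0000i)  (+0.2503-0.4181i)·(-0.1011+0.3367i)  (+0.1584+0.1262i)·(-0.0944-0.0623i)
Y_2^1(R⁻¹ n̂) = -0.016074-0.002934i

Re=-0.0161 Im=-0.0029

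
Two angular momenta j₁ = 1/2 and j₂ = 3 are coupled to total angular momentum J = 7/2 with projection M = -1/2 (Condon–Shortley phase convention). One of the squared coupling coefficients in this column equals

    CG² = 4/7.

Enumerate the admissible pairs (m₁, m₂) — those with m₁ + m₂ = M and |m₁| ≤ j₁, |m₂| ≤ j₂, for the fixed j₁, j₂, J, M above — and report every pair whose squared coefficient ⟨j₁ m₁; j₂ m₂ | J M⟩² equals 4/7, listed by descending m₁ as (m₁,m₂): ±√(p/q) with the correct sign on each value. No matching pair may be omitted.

Admissible pairs with m₁+m₂ = M = -1/2: (-1/2,0), (1/2,-1)
  (m₁,m₂)=(1/2,-1): CG² = 3/7, CG = +√(3/7)
  (m₁,m₂)=(-1/2,0): CG² = 4/7, CG = +√(4/7)   ← matches the target
Pairs with CG² = 4/7: (-1/2,0): +√(4/7)

(-1/2,0): +√(4/7)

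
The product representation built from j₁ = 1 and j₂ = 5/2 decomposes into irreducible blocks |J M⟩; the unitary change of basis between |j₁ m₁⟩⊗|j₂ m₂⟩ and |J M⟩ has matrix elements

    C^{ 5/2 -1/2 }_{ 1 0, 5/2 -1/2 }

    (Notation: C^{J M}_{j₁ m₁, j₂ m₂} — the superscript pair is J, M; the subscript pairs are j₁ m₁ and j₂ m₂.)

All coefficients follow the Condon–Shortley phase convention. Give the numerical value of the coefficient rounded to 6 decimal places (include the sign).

+0.169031  (= +√(1/35))

j₁+j₂−J=1  J+j₁−j₂=1  J−j₁+j₂=4  j₁+j₂+J+1=7
(j₁±m₁, j₂±m₂, J±M) = (1,1,2,3,2,3)
P² = 144/35
sum k=0..1:
  [0] +1/4 = 1/4
  [1] −1/6 = -1/6
S = 1/12
C² = P²·S² = 1/35 ; C = +0.169031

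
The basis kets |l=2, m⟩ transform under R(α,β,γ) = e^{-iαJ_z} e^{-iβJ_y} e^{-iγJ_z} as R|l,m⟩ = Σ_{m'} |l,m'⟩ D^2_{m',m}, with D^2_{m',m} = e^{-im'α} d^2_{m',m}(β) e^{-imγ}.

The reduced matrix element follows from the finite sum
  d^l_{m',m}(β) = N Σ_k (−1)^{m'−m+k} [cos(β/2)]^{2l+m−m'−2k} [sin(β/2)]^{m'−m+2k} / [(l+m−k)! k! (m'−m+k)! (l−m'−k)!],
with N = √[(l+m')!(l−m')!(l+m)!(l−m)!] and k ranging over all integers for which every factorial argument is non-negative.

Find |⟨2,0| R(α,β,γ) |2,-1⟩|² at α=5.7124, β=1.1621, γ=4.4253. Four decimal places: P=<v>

First d^2_{0,-1}(β=1.1621), then the phase factors e^{-i(0)α} and e^{-i(-1)γ}:
Half-angle: c=0.835887, s=0.548902. N=√(2·2·1·6)=4.898979
The bounds max(0,m−m')=0 and min(l+m,l−m')=1 give 2 terms
  k=0: (−1)^1·4.8990/(2)·0.8359^3·0.5489^1 = -0.785259
  k=1: (−1)^2·4.8990/(2)·0.8359^1·0.5489^3 = +0.338616
d^2_{0,-1}(1.1621) = -0.785259 +0.338616 = -0.446643
|D^2_{0,-1}|² = |d^2_{0,-1}(β)|² = (-0.446643)² = 0.199490 (the z-rotation phases have unit modulus)

P=0.1995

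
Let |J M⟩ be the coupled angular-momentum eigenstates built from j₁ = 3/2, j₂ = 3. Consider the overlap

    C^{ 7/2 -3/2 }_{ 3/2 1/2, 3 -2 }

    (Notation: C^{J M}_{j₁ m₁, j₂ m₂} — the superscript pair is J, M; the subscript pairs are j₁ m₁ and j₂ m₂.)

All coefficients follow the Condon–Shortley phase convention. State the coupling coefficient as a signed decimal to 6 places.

triangle: 1!·2!·5!/9! = 240/362880
(j±m)!: 2!·1!·1!·5!·2!·5! = 57600
prefactor² = (2J+1)·Δ·N² = 6400/21
  k=0: +1/(0!·1!·1!·1!·1!·4!) = 1/24
  k=1: −1/(1!·0!·0!·0!·2!·5!) = -1/240
Σ = 3/80  ⇒  CG² = 6400/21·(3/80)² = 3/7
CG = +√(3/7) = +0.654654

+√(3/7) = +0.654654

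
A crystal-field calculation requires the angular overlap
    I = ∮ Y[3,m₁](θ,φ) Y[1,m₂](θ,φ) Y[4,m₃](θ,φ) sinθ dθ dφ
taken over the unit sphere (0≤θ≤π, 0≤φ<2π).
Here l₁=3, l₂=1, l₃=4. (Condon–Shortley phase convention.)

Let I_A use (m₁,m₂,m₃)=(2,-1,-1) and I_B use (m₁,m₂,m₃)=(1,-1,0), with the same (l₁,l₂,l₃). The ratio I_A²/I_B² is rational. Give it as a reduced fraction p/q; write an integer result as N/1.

l's match ⇒ only the (l;m) 3-j factors differ between A and B.
A: triangle coeff Δ(3,1,4) = 1/252; Σ_t [0,0]: t=0:+1/240 = 1/240; (3j)²=1/84 [(3 1 4; 2 -1 -1)], sign=-1
B: triangle coeff Δ(3,1,4) = 1/252; Σ_t [0,0]: t=0:+1/96 = 1/96; (3j)²=1/42 [(3 1 4; 1 -1 0)], sign=+1
I_A²/I_B² = (1/84)/(1/42) = 1/2

1/2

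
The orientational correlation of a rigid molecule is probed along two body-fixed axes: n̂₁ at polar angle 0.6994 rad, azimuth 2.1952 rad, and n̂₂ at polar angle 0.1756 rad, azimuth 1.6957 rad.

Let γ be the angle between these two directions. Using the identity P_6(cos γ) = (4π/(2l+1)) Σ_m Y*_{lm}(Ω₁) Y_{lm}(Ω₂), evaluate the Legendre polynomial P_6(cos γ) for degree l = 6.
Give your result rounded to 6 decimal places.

Expand P_6 via completeness: Σ_{m} conj(Y_{6,m}) at Ω₁ times Y_{6,m} at Ω₂ —
  [-6]  conj(Y_{6,-6})(Ω₁) = (0.028285, 0.019552) ; Y_{6,-6}(Ω₂) = (-0.000010, 0.000009) ; Δ = (-0.000000, 0.000000)
  [-5]  conj(Y_{6,-5})(Ω₁) = (-0.002771, -0.141559) ; Y_{6,-5}(Ω₂) = (-0.000157, -0.000218) ; Δ = (-0.000030, 0.000023)
  [-4]  conj(Y_{6,-4})(Ω₁) = (-0.266645, 0.200182) ; Y_{6,-4}(Ω₂) = (0.002819, -0.001539) ; Δ = (-0.000444, 0.000975)
  [-3]  conj(Y_{6,-3})(Ω₁) = (0.436876, 0.136298) ; Y_{6,-3}(Ω₂) = (0.009593, 0.024391) ; Δ = (0.000866, 0.011963)
  [-2]  conj(Y_{6,-2})(Ω₁) = (-0.075829, -0.227306) ; Y_{6,-2}(Ω₂) = (-0.140292, 0.035794) ; Δ = (0.018774, 0.029175)
  [-1]  conj(Y_{6,-1})(Ω₁) = (0.148500, -0.206084) ; Y_{6,-1}(Ω₂) = (-0.061198, -0.487411) ; Δ = (-0.109535, -0.059768)
  [+0]  conj(Y_{6,0})(Ω₁) = (-0.327028, -0.000000) ; Y_{6,0}(Ω₂) = (0.713133, 0.000000) ; Δ = (-0.233214, -0.000000)
  [+1]  conj(Y_{6,1})(Ω₁) = (-0.148500, -0.206084) ; Y_{6,1}(Ω₂) = (0.061198, -0.487411) ; Δ = (-0.109535, 0.059768)
  [+2]  conj(Y_{6,2})(Ω₁) = (-0.075829, 0.227306) ; Y_{6,2}(Ω₂) = (-0.140292, -0.035794) ; Δ = (0.018774, -0.029175)
  [+3]  conj(Y_{6,3})(Ω₁) = (-0.436876, 0.136298) ; Y_{6,3}(Ω₂) = (-0.009593, 0.024391) ; Δ = (0.000866, -0.011963)
  [+4]  conj(Y_{6,4})(Ω₁) = (-0.266645, -0.200182) ; Y_{6,4}(Ω₂) = (0.002819, 0.001539) ; Δ = (-0.000444, -0.000975)
  [+5]  conj(Y_{6,5})(Ω₁) = (0.002771, -0.141559) ; Y_{6,5}(Ω₂) = (0.000157, -0.000218) ; Δ = (-0.000030, -0.000023)
  [+6]  conj(Y_{6,6})(Ω₁) = (0.028285, -0.019552) ; Y_{6,6}(Ω₂) = (-0.000010, -0.000009) ; Δ = (-0.000000, -0.000000)
Accumulated sum (-0.413953, -0.000000); after 4π/(2l+1) scaling, (-0.400145, -0.000000) ⇒ P_6 = -0.400145

-0.400145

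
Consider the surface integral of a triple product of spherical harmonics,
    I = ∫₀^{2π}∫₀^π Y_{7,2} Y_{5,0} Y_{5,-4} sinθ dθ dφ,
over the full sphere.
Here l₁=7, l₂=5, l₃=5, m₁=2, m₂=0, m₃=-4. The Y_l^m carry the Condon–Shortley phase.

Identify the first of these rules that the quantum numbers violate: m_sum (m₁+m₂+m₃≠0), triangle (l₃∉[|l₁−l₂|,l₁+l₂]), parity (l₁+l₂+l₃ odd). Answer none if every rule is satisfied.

m_sum

m₁+m₂+m₃ = 2 + 0 − 4 = -2  ✗
triangle: |7−5|=2 ≤ l₃=5 ≤ 7+5=12
parity: l₁+l₂+l₃ = 17 is odd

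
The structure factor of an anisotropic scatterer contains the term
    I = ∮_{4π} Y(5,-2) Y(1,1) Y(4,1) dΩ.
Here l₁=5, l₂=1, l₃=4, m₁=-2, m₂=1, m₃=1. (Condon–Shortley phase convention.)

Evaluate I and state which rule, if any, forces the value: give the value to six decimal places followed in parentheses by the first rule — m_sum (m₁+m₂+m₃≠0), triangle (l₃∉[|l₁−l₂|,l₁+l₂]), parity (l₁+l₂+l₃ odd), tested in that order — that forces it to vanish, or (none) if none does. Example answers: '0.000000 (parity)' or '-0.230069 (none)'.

0.225034 (none)

Checks pass: Σm=0; 10 even; l₃=4∈[4,6].
(2·5+1)(2·1+1)(2·4+1) = 297
Δ: 2! 8! 0! / 11! → 1/495
sum: t=1:−1/576 = -1/576
3j²(5 1 4; 0 0 0) = Δ·Π!·Σ² = 5/99  (sign -1)
sum: t=2:+1/1440 = 1/1440
3j²(5 1 4; -2 1 1) = Δ·Π!·Σ² = 7/165  (sign -1)
combine: 4πI² = 297·5/99·7/165 = 7/11
take √, sign +1: I = 0.22503380
No selection rule forces the value: the integral is nonzero (none).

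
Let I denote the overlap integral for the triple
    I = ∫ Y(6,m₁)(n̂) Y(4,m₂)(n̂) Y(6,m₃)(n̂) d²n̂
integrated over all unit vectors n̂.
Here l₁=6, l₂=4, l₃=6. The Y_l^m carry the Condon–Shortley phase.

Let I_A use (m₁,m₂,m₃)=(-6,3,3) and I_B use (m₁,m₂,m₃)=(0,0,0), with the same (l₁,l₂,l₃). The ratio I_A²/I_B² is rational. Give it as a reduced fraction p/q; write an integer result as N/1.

Shared (l₁,l₂,l₃)=(6,4,6): N and (l;000)² cancel in I_A²/I_B².
A: Δ = 4!·8!·4!/17! = 1/15315300; Racah Σ t=4..4: t=4:+1/5806080 = 1/5806080; ⇒ 3j(6 4 6; -6 3 3)² = 9/884, sgn -1
B: Δ = 4!·8!·4!/17! = 1/15315300; Racah Σ t=0..4: t=0:+1/829440 t=1:−1/25920 t=2:+1/9216 t=3:−1/25920 t=4:+1/829440 = 7/207360; ⇒ 3j(6 4 6; 0 0 0)² = 28/2431, sgn +1
I_A²/I_B² = (9/884)/(28/2431) = 99/112

99/112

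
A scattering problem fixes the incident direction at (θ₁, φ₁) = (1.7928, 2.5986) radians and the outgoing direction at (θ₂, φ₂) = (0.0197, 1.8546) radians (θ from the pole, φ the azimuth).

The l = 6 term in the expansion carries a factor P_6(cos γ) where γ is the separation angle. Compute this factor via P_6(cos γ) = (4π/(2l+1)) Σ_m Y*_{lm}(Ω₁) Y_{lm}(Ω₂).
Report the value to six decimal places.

Term-by-term m-sum for l=6 (normalisation 4π/13 = 0.966644):
  m=-6: (-0.41336 + 0.04832j) × (0.00000 + 0.00000j) = -0.00000 - 0.00000j  (running Σ = -0.00000 - 0.00000j)
  m=-5: (-0.29625 - 0.13466j) × (-0.00000 - 0.00000j) = 0.00000 + 0.00000j  (running Σ = 0.00000 + 0.00000j)
  m=-4: (0.08527 + 0.12433j) × (0.00000 - 0.00000j) = 0.00000 - 0.00000j  (running Σ = 0.00000 - 0.00000j)
  m=-3: (0.01909 + 0.32782j) × (0.00003 + 0.00003j) = -0.00001 + 0.00001j  (running Σ = -0.00001 + 0.00001j)
  m=-2: (0.02959 - 0.05618j) × (-0.00170 + 0.00109j) = 0.00001 + 0.00013j  (running Σ = 0.00000 + 0.00014j)
  m=-1: (0.27448 - 0.16565j) × (-0.01814 - 0.06221j) = -0.01528 - 0.01407j  (running Σ = -0.01528 - 0.01393j)
  m=0: (-0.03964 + 0.00000j) × (1.01297 + 0.00000j) = -0.04015 + 0.00000j  (running Σ = -0.05543 - 0.01393j)
  m=1: (-0.27448 - 0.16565j) × (0.01814 - 0.06221j) = -0.01528 + 0.01407j  (running Σ = -0.07072 + 0.00014j)
  m=2: (0.02959 + 0.05618j) × (-0.00170 - 0.00109j) = 0.00001 - 0.00013j  (running Σ = -0.07071 + 0.00001j)
  m=3: (-0.01909 + 0.32782j) × (-0.00003 + 0.00003j) = -0.00001 - 0.00001j  (running Σ = -0.07071 - 0.00000j)
  m=4: (0.08527 - 0.12433j) × (0.00000 + 0.00000j) = 0.00000 + 0.00000j  (running Σ = -0.07071 + 0.00000j)
  m=5: (0.29625 - 0.13466j) × (0.00000 - 0.00000j) = 0.00000 - 0.00000j  (running Σ = -0.07071 - 0.00000j)
  m=6: (-0.41336 - 0.04832j) × (0.00000 - 0.00000j) = -0.00000 + 0.00000j  (running Σ = -0.07071 + 0.00000j)
Σ over m = -0.07071 + 0.00000j; ×(4π/13) → -0.06836 + 0.00000j. Real part: -0.068356

-0.068356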